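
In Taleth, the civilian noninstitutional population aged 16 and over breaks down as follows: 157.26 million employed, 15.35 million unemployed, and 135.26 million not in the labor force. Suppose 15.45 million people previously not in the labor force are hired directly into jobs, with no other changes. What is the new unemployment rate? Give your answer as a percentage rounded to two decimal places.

Initially, labor force = 157.26 + 15.35 = 172.61 million, so u = 15.35/172.61 = 8.89%.
After the change, employed and labor force both rise by 15.45; unemployed unchanged → E = 172.71, U = 15.35, labor force = 188.06 million.
New unemployment rate = 15.35 / 188.06 = 8.16%.

New unemployment rate ≈ 8.16%.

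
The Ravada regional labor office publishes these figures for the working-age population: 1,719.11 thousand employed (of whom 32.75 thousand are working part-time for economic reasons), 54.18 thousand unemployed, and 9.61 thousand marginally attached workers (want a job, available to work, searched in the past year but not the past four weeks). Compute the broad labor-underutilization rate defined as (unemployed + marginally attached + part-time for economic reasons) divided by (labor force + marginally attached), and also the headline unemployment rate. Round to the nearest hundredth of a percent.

Labor force = 1,719.11 + 54.18 = 1,773.29 thousand.
Numerator = 54.18 + 9.61 + 32.75 = 96.54 thousand.
Denominator = 1,773.29 + 9.61 = 1,782.90 thousand.
Broad rate = 96.54 / 1,782.90 = 5.41%.
Headline unemployment rate = 54.18 / 1,773.29 = 3.06%.

Broad underutilization rate ≈ 5.41%; headline unemployment rate ≈ 3.06%.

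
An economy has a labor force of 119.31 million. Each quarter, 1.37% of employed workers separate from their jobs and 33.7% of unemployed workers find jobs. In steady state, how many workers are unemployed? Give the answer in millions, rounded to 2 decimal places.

Steady-state unemployment rate u* = s/(s+f) = 1.37/(1.37+33.7) = 0.039065.
Unemployed = u* × labor force = 0.039065 × 119.31 ≈ 4.66 million.

About 4.66 million are unemployed in steady state.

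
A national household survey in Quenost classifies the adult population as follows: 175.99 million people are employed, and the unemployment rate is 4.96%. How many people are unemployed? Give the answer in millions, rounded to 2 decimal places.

About 9.18 million are unemployed.

Let U be the number unemployed. The labor force is E + U, and U/(E+U) = 0.0496.
So U = 0.0496 × 175.99 / (1 − 0.0496) = 8.7291 / 0.9504 ≈ 9.18 million.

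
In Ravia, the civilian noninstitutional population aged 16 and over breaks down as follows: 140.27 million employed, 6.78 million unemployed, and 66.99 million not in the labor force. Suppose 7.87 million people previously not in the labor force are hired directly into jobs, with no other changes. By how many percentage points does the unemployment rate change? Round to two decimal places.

The unemployment rate changes by −0.23 percentage points.

Initially, labor force = 140.27 + 6.78 = 147.05 million, so u = 6.78/147.05 = 4.61%.
After the change, employed and labor force both rise by 7.87; unemployed unchanged → E = 148.14, U = 6.78, labor force = 154.92 million.
New unemployment rate = 6.78 / 154.92 = 4.38%.
Change = 4.38% − 4.61% = −0.23 percentage points.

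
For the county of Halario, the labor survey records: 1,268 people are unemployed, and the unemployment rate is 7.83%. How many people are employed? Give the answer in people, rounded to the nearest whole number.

Labor force = U / u = 1,268 / 0.0783 ≈ 16,194.
Employed = labor force − unemployed = 16,194 − 1,268 = 14,926.

About 14,926 are employed.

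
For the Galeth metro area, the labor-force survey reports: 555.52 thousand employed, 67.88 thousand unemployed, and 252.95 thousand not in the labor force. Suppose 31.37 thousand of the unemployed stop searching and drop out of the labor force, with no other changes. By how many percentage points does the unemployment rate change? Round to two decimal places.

Initially, labor force = 555.52 + 67.88 = 623.40 thousand, so u = 67.88/623.40 = 10.89%.
After the change, unemployed and labor force both fall by 31.37 → E = 555.52, U = 36.51, labor force = 592.03 thousand.
New unemployment rate = 36.51 / 592.03 = 6.17%.
Change = 6.17% − 10.89% = −4.72 percentage points.

The unemployment rate changes by −4.72 percentage points.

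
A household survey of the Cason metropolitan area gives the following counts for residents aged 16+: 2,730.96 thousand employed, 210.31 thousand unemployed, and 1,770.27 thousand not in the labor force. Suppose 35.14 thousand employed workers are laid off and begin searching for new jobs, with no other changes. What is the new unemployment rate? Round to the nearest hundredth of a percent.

Initially, labor force = 2,730.96 + 210.31 = 2,941.27 thousand, so u = 210.31/2,941.27 = 7.15%.
After the change, employed falls and unemployed rises by 35.14; labor force unchanged → E = 2,695.82, U = 245.45, labor force = 2,941.27 thousand.
New unemployment rate = 245.45 / 2,941.27 = 8.35%.

New unemployment rate ≈ 8.35%.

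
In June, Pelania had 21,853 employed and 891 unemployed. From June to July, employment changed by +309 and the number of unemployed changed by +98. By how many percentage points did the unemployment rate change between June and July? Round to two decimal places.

June: labor force = 21,853 + 891 = 22,744; u = 891/22,744 = 3.92%.
July: labor force = 22,162 + 989 = 23,151; u = 989/23,151 = 4.27%.
Change = 4.27% − 3.92% = +0.35 pp.

The unemployment rate changed by +0.35 percentage points.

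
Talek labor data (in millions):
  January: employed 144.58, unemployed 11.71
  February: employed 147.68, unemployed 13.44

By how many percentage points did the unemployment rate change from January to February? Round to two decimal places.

The unemployment rate changed by +0.85 percentage points.

January: labor force = 144.58 + 11.71 = 156.29; u = 11.71/156.29 = 7.49%.
February: labor force = 147.68 + 13.44 = 161.12; u = 13.44/161.12 = 8.34%.
Change = 8.34% − 7.49% = +0.85 pp.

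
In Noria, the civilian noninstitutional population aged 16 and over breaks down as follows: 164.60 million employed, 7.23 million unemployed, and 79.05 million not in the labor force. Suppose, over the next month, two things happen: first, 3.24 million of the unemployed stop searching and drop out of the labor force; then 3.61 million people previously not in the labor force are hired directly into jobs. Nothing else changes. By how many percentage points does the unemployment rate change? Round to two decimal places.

The unemployment rate changes by −1.89 percentage points.

Initially, labor force = 164.60 + 7.23 = 171.83 million, so u = 7.23/171.83 = 4.21%.
After the first change, unemployed and labor force both fall by 3.24 → E = 164.60, U = 3.99, labor force = 168.59 million.
After the second change, employed and labor force both rise by 3.61; unemployed unchanged → E = 168.21, U = 3.99, labor force = 172.20 million.
New unemployment rate = 3.99 / 172.20 = 2.32%.
Change = 2.32% − 4.21% = −1.89 percentage points.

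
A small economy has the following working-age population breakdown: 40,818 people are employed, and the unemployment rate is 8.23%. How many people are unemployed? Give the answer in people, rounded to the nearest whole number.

Let U be the number unemployed. The labor force is E + U, and U/(E+U) = 0.0823.
So U = 0.0823 × 40,818 / (1 − 0.0823) = 3359.32 / 0.9177 ≈ 3,661.

About 3,661 are unemployed.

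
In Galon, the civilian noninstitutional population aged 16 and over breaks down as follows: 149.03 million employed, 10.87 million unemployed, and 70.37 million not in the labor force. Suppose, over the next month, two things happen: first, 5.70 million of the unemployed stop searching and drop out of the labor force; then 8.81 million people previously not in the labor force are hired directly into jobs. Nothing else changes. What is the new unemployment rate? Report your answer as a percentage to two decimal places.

Initially, labor force = 149.03 + 10.87 = 159.90 million, so u = 10.87/159.90 = 6.80%.
After the first change, unemployed and labor force both fall by 5.70 → E = 149.03, U = 5.17, labor force = 154.20 million.
After the second change, employed and labor force both rise by 8.81; unemployed unchanged → E = 157.84, U = 5.17, labor force = 163.01 million.
New unemployment rate = 5.17 / 163.01 = 3.17%.

New unemployment rate ≈ 3.17%.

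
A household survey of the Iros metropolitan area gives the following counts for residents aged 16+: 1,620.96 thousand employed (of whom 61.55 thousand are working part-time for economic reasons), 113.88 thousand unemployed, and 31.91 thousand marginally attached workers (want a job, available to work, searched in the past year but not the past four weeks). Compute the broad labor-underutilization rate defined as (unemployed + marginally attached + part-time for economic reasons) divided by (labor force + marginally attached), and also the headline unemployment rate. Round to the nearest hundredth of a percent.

Broad underutilization rate ≈ 11.74%; headline unemployment rate ≈ 6.56%.

Labor force = 1,620.96 + 113.88 = 1,734.84 thousand.
Numerator = 113.88 + 31.91 + 61.55 = 207.34 thousand.
Denominator = 1,734.84 + 31.91 = 1,766.75 thousand.
Broad rate = 207.34 / 1,766.75 = 11.74%.
Headline unemployment rate = 113.88 / 1,734.84 = 6.56%.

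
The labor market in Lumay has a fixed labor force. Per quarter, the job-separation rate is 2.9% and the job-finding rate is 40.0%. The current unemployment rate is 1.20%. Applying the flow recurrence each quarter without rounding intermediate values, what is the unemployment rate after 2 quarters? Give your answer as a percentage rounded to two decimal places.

Unemployment rate after two quarters ≈ 4.95%.

With a fixed labor force, u_{t+1} = u_t + s·(1−u_t) − f·u_t = u_t·(1−s−f) + s.
Here 1−s−f = 0.571 and s = 0.029.
u_1 = 0.012000 × 0.571 + 0.029 = 0.035852.
u_2 = 0.035852 × 0.571 + 0.029 = 0.049471.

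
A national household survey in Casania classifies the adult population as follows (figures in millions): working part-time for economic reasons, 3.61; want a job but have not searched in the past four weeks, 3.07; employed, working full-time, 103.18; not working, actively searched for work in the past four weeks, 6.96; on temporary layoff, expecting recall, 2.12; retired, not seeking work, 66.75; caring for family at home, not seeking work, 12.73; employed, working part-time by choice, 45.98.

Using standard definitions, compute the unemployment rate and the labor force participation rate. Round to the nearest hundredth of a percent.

Employed = 3.61 + 103.18 + 45.98 = 152.77 million (anyone who worked, including part-time for economic reasons, counts as employed).
Unemployed = 6.96 + 2.12 = 9.08 million (jobless and actively searching, or on temporary layoff).
Labor force = 152.77 + 9.08 = 161.85 million.
Not in labor force = 3.07 + 66.75 + 12.73 = 82.55 million (those not working and not actively searching are outside the labor force — including those who want a job but have given up searching).
Civilian working-age population = 161.85 + 82.55 = 244.40 million.
Unemployment rate = 9.08 / 161.85 = 5.61%.
Labor force participation rate = 161.85 / 244.40 = 66.22%.

Unemployment rate ≈ 5.61%; labor force participation rate ≈ 66.22%.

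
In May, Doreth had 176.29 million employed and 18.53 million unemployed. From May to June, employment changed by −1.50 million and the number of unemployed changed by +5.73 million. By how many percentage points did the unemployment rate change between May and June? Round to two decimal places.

The unemployment rate changed by +2.68 percentage points.

May: labor force = 176.29 + 18.53 = 194.82; u = 18.53/194.82 = 9.51%.
June: labor force = 174.79 + 24.26 = 199.05; u = 24.26/199.05 = 12.19%.
Change = 12.19% − 9.51% = +2.68 pp.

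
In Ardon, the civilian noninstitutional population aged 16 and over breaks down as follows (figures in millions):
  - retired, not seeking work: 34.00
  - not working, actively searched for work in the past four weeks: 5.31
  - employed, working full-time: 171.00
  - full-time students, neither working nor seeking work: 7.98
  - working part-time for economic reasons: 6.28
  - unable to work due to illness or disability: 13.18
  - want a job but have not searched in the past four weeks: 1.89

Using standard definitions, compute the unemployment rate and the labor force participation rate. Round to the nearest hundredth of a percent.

Unemployment rate ≈ 2.91%; labor force participation rate ≈ 76.19%.

Employed = 171.00 + 6.28 = 177.28 million (anyone who worked, including part-time for economic reasons, counts as employed).
Unemployed = 5.31 million.
Labor force = 177.28 + 5.31 = 182.59 million.
Not in labor force = 34.00 + 7.98 + 13.18 + 1.89 = 57.05 million (those not working and not actively searching are outside the labor force — including those who want a job but have given up searching).
Civilian working-age population = 182.59 + 57.05 = 239.64 million.
Unemployment rate = 5.31 / 182.59 = 2.91%.
Labor force participation rate = 182.59 / 239.64 = 76.19%.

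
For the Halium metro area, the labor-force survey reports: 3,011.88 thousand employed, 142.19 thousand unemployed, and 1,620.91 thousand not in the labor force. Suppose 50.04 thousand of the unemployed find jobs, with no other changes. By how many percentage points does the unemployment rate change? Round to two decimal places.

The unemployment rate changes by −1.59 percentage points.

Initially, labor force = 3,011.88 + 142.19 = 3,154.07 thousand, so u = 142.19/3,154.07 = 4.51%.
After the change, unemployed falls and employed rises by 50.04; labor force unchanged → E = 3,061.92, U = 92.15, labor force = 3,154.07 thousand.
New unemployment rate = 92.15 / 3,154.07 = 2.92%.
Change = 2.92% − 4.51% = −1.59 percentage points.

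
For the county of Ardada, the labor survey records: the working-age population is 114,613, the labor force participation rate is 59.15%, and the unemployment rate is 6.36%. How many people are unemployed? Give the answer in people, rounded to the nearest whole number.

About 4,312 are unemployed.

Labor force = 0.5915 × 114,613 = 67,794.
Unemployed = 0.0636 × 67,794 ≈ 4,312.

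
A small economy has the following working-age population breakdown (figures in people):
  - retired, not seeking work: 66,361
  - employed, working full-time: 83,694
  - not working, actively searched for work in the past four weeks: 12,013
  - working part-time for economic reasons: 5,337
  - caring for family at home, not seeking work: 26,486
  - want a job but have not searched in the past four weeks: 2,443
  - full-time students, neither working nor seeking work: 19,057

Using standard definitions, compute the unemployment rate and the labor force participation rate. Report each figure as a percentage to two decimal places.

Employed = 83,694 + 5,337 = 89,031 (anyone who worked, including part-time for economic reasons, counts as employed).
Unemployed = 12,013.
Labor force = 89,031 + 12,013 = 101,044.
Not in labor force = 66,361 + 26,486 + 2,443 + 19,057 = 114,347 (those not working and not actively searching are outside the labor force — including those who want a job but have given up searching).
Civilian working-age population = 101,044 + 114,347 = 215,391.
Unemployment rate = 12,013 / 101,044 = 11.89%.
Labor force participation rate = 101,044 / 215,391 = 46.91%.

Unemployment rate ≈ 11.89%; labor force participation rate ≈ 46.91%.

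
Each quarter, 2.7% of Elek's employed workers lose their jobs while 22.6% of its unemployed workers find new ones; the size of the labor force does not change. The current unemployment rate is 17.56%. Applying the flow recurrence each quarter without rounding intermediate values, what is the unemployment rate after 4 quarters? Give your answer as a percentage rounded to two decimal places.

With a fixed labor force, u_{t+1} = u_t + s·(1−u_t) − f·u_t = u_t·(1−s−f) + s.
Here 1−s−f = 0.747 and s = 0.027.
u_1 = 0.175600 × 0.747 + 0.027 = 0.158173.
u_2 = 0.158173 × 0.747 + 0.027 = 0.145155.
u_3 = 0.145155 × 0.747 + 0.027 = 0.135431.
u_4 = 0.135431 × 0.747 + 0.027 = 0.128167.

Unemployment rate after four quarters ≈ 12.82%.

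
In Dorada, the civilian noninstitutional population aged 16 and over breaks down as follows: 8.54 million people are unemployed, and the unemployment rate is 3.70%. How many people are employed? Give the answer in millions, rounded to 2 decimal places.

Labor force = U / u = 8.54 / 0.0370 ≈ 230.81 million.
Employed = labor force − unemployed = 230.81 − 8.54 = 222.27 million.

About 222.27 million are employed.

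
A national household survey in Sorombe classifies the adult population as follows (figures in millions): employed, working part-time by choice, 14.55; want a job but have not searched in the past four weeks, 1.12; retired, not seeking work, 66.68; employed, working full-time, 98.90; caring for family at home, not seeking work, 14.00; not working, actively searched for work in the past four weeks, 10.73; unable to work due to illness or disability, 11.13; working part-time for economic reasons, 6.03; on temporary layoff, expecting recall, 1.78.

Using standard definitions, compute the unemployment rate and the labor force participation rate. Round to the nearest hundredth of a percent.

Employed = 14.55 + 98.90 + 6.03 = 119.48 million (anyone who worked, including part-time for economic reasons, counts as employed).
Unemployed = 10.73 + 1.78 = 12.51 million (jobless and actively searching, or on temporary layoff).
Labor force = 119.48 + 12.51 = 131.99 million.
Not in labor force = 1.12 + 66.68 + 14.00 + 11.13 = 92.93 million (those not working and not actively searching are outside the labor force — including those who want a job but have given up searching).
Civilian working-age population = 131.99 + 92.93 = 224.92 million.
Unemployment rate = 12.51 / 131.99 = 9.48%.
Labor force participation rate = 131.99 / 224.92 = 58.68%.

Unemployment rate ≈ 9.48%; labor force participation rate ≈ 58.68%.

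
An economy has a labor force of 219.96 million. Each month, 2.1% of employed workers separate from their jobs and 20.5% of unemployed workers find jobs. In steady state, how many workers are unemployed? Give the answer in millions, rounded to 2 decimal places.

About 20.44 million are unemployed in steady state.

Steady-state unemployment rate u* = s/(s+f) = 2.1/(2.1+20.5) = 0.092920.
Unemployed = u* × labor force = 0.092920 × 219.96 ≈ 20.44 million.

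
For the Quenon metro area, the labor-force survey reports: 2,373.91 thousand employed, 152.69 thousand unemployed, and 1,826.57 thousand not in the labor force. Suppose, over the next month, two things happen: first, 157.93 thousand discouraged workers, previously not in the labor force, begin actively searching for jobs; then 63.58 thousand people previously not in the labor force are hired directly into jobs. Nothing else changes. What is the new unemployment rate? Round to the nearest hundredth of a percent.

New unemployment rate ≈ 11.30%.

Initially, labor force = 2,373.91 + 152.69 = 2,526.60 thousand, so u = 152.69/2,526.60 = 6.04%.
After the first change, unemployed and labor force both rise by 157.93 → E = 2,373.91, U = 310.62, labor force = 2,684.53 thousand.
After the second change, employed and labor force both rise by 63.58; unemployed unchanged → E = 2,437.49, U = 310.62, labor force = 2,748.11 thousand.
New unemployment rate = 310.62 / 2,748.11 = 11.30%.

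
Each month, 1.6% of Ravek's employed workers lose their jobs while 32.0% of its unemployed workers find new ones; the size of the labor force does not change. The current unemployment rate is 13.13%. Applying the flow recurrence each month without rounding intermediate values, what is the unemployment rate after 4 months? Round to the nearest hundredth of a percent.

Unemployment rate after four months ≈ 6.39%.

With a fixed labor force, u_{t+1} = u_t + s·(1−u_t) − f·u_t = u_t·(1−s−f) + s.
Here 1−s−f = 0.664 and s = 0.016.
u_1 = 0.131300 × 0.664 + 0.016 = 0.103183.
u_2 = 0.103183 × 0.664 + 0.016 = 0.084514.
u_3 = 0.084514 × 0.664 + 0.016 = 0.072117.
u_4 = 0.072117 × 0.664 + 0.016 = 0.063886.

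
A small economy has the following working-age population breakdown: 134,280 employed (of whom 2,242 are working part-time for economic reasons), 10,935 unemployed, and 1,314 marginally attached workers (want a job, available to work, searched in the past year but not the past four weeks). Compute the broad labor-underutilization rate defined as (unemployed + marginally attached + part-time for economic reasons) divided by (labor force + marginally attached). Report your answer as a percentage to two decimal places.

Labor force = 134,280 + 10,935 = 145,215.
Numerator = 10,935 + 1,314 + 2,242 = 14,491.
Denominator = 145,215 + 1,314 = 146,529.
Broad rate = 14,491 / 146,529 = 9.89%.

Broad underutilization rate ≈ 9.89%.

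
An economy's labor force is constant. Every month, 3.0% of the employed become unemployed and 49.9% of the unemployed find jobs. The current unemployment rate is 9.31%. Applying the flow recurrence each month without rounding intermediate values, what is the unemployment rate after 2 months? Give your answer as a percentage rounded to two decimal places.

Unemployment rate after two months ≈ 6.48%.

With a fixed labor force, u_{t+1} = u_t + s·(1−u_t) − f·u_t = u_t·(1−s−f) + s.
Here 1−s−f = 0.471 and s = 0.030.
u_1 = 0.093100 × 0.471 + 0.030 = 0.073850.
u_2 = 0.073850 × 0.471 + 0.030 = 0.064783.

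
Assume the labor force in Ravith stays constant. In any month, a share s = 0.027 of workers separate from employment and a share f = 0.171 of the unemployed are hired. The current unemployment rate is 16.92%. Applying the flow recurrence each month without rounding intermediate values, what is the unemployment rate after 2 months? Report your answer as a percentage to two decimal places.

Unemployment rate after two months ≈ 15.75%.

With a fixed labor force, u_{t+1} = u_t + s·(1−u_t) − f·u_t = u_t·(1−s−f) + s.
Here 1−s−f = 0.802 and s = 0.027.
u_1 = 0.169200 × 0.802 + 0.027 = 0.162698.
u_2 = 0.162698 × 0.802 + 0.027 = 0.157484.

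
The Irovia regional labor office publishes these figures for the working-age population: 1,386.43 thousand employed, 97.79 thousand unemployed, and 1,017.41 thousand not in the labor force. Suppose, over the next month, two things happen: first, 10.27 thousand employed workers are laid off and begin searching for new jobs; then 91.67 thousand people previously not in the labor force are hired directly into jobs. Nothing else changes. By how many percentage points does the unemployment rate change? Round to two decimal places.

Initially, labor force = 1,386.43 + 97.79 = 1,484.22 thousand, so u = 97.79/1,484.22 = 6.59%.
After the first change, employed falls and unemployed rises by 10.27; labor force unchanged → E = 1,376.16, U = 108.06, labor force = 1,484.22 thousand.
After the second change, employed and labor force both rise by 91.67; unemployed unchanged → E = 1,467.83, U = 108.06, labor force = 1,575.89 thousand.
New unemployment rate = 108.06 / 1,575.89 = 6.86%.
Change = 6.86% − 6.59% = +0.27 percentage points.

The unemployment rate changes by +0.27 percentage points.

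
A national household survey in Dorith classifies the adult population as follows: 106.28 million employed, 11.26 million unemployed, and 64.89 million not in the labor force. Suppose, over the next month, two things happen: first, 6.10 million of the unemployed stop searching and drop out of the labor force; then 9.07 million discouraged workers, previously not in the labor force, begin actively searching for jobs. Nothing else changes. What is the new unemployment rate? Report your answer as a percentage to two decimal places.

New unemployment rate ≈ 11.81%.

Initially, labor force = 106.28 + 11.26 = 117.54 million, so u = 11.26/117.54 = 9.58%.
After the first change, unemployed and labor force both fall by 6.10 → E = 106.28, U = 5.16, labor force = 111.44 million.
After the second change, unemployed and labor force both rise by 9.07 → E = 106.28, U = 14.23, labor force = 120.51 million.
New unemployment rate = 14.23 / 120.51 = 11.81%.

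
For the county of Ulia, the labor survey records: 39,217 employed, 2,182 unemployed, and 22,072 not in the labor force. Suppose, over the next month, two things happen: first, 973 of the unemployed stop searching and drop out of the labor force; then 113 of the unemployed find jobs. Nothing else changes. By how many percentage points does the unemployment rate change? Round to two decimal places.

Initially, labor force = 39,217 + 2,182 = 41,399, so u = 2,182/41,399 = 5.27%.
After the first change, unemployed and labor force both fall by 973 → E = 39,217, U = 1,209, labor force = 40,426.
After the second change, unemployed falls and employed rises by 113; labor force unchanged → E = 39,330, U = 1,096, labor force = 40,426.
New unemployment rate = 1,096 / 40,426 = 2.71%.
Change = 2.71% − 5.27% = −2.56 percentage points.

The unemployment rate changes by −2.56 percentage points.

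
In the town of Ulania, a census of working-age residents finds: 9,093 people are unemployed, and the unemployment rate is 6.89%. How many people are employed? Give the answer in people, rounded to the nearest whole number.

Labor force = U / u = 9,093 / 0.0689 ≈ 131,974.
Employed = labor force − unemployed = 131,974 − 9,093 = 122,881.

About 122,881 are employed.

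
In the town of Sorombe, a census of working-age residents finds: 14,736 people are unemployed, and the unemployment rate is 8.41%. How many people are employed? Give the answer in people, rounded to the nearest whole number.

Labor force = U / u = 14,736 / 0.0841 ≈ 175,220.
Employed = labor force − unemployed = 175,220 − 14,736 = 160,484.

About 160,484 are employed.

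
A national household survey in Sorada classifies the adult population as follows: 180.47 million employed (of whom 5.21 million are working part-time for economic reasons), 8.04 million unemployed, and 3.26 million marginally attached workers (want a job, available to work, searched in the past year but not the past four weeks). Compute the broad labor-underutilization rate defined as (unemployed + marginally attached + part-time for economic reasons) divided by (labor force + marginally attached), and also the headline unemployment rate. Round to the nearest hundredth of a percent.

Broad underutilization rate ≈ 8.61%; headline unemployment rate ≈ 4.27%.

Labor force = 180.47 + 8.04 = 188.51 million.
Numerator = 8.04 + 3.26 + 5.21 = 16.51 million.
Denominator = 188.51 + 3.26 = 191.77 million.
Broad rate = 16.51 / 191.77 = 8.61%.
Headline unemployment rate = 8.04 / 188.51 = 4.27%.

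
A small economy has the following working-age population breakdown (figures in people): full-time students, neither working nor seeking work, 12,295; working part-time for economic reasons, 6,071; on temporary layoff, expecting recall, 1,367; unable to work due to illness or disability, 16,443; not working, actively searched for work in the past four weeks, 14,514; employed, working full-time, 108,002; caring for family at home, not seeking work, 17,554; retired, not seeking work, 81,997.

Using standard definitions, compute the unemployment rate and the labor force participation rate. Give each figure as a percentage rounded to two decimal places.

Employed = 6,071 + 108,002 = 114,073 (anyone who worked, including part-time for economic reasons, counts as employed).
Unemployed = 1,367 + 14,514 = 15,881 (jobless and actively searching, or on temporary layoff).
Labor force = 114,073 + 15,881 = 129,954.
Not in labor force = 12,295 + 16,443 + 17,554 + 81,997 = 128,289 (those not working and not actively searching are outside the labor force).
Civilian working-age population = 129,954 + 128,289 = 258,243.
Unemployment rate = 15,881 / 129,954 = 12.22%.
Labor force participation rate = 129,954 / 258,243 = 50.32%.

Unemployment rate ≈ 12.22%; labor force participation rate ≈ 50.32%.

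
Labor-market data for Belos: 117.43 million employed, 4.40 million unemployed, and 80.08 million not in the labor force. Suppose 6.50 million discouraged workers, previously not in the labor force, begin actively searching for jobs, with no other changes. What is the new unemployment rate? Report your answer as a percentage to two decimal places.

Initially, labor force = 117.43 + 4.40 = 121.83 million, so u = 4.40/121.83 = 3.61%.
After the change, unemployed and labor force both rise by 6.50 → E = 117.43, U = 10.90, labor force = 128.33 million.
New unemployment rate = 10.90 / 128.33 = 8.49%.

New unemployment rate ≈ 8.49%.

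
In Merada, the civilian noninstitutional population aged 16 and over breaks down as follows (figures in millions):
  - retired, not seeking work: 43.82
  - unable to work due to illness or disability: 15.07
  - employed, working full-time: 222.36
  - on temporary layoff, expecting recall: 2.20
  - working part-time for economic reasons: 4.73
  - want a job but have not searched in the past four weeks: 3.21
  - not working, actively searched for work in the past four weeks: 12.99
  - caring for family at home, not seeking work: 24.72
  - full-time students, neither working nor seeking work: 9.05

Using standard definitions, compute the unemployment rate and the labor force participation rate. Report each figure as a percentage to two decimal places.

Unemployment rate ≈ 6.27%; labor force participation rate ≈ 71.65%.

Employed = 222.36 + 4.73 = 227.09 million (anyone who worked, including part-time for economic reasons, counts as employed).
Unemployed = 2.20 + 12.99 = 15.19 million (jobless and actively searching, or on temporary layoff).
Labor force = 227.09 + 15.19 = 242.28 million.
Not in labor force = 43.82 + 15.07 + 3.21 + 24.72 + 9.05 = 95.87 million (those not working and not actively searching are outside the labor force — including those who want a job but have given up searching).
Civilian working-age population = 242.28 + 95.87 = 338.15 million.
Unemployment rate = 15.19 / 242.28 = 6.27%.
Labor force participation rate = 242.28 / 338.15 = 71.65%.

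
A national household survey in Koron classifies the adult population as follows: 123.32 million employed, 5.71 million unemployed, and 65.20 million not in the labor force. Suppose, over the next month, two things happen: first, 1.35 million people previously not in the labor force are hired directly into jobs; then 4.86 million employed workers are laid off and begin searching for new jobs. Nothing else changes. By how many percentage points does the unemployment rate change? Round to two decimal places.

Initially, labor force = 123.32 + 5.71 = 129.03 million, so u = 5.71/129.03 = 4.43%.
After the first change, employed and labor force both rise by 1.35; unemployed unchanged → E = 124.67, U = 5.71, labor force = 130.38 million.
After the second change, employed falls and unemployed rises by 4.86; labor force unchanged → E = 119.81, U = 10.57, labor force = 130.38 million.
New unemployment rate = 10.57 / 130.38 = 8.11%.
Change = 8.11% − 4.43% = +3.68 percentage points.

The unemployment rate changes by +3.68 percentage points.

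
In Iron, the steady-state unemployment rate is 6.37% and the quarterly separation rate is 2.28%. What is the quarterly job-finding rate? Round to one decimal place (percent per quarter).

Job-finding rate ≈ 33.5% per quarter.

From u* = s/(s+f): f = s·(1−u)/u.
f = 2.28 × (1 − 0.0637) / 0.0637 = 2.1348 / 0.0637 ≈ 33.5% per quarter.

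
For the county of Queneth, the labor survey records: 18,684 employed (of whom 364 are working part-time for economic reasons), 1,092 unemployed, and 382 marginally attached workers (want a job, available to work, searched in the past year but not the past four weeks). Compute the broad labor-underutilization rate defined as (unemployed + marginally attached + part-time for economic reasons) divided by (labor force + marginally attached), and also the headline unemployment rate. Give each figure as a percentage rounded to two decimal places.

Labor force = 18,684 + 1,092 = 19,776.
Numerator = 1,092 + 382 + 364 = 1,838.
Denominator = 19,776 + 382 = 20,158.
Broad rate = 1,838 / 20,158 = 9.12%.
Headline unemployment rate = 1,092 / 19,776 = 5.52%.

Broad underutilization rate ≈ 9.12%; headline unemployment rate ≈ 5.52%.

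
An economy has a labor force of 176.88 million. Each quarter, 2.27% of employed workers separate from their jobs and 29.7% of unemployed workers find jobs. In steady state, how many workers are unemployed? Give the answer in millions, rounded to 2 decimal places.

Steady-state unemployment rate u* = s/(s+f) = 2.27/(2.27+29.7) = 0.071004.
Unemployed = u* × labor force = 0.071004 × 176.88 ≈ 12.56 million.

About 12.56 million are unemployed in steady state.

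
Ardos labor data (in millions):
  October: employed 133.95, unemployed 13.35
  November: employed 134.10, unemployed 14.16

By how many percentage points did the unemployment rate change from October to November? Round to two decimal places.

October: labor force = 133.95 + 13.35 = 147.30; u = 13.35/147.30 = 9.06%.
November: labor force = 134.10 + 14.16 = 148.26; u = 14.16/148.26 = 9.55%.
Change = 9.55% − 9.06% = +0.49 pp.

The unemployment rate changed by +0.49 percentage points.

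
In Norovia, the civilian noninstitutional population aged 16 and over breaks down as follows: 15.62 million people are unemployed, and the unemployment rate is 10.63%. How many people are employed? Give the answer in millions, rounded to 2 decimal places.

Labor force = U / u = 15.62 / 0.1063 ≈ 146.94 million.
Employed = labor force − unemployed = 146.94 − 15.62 = 131.32 million.

About 131.32 million are employed.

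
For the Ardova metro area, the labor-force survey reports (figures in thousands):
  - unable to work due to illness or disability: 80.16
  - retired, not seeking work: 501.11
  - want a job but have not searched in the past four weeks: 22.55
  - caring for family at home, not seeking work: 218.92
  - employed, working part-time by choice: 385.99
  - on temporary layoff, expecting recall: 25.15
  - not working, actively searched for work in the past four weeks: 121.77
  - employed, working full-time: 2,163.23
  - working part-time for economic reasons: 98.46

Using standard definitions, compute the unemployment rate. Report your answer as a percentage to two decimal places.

Unemployment rate ≈ 5.26%.

Employed = 385.99 + 2,163.23 + 98.46 = 2,647.68 thousand (anyone who worked, including part-time for economic reasons, counts as employed).
Unemployed = 25.15 + 121.77 = 146.92 thousand (jobless and actively searching, or on temporary layoff).
Labor force = 2,647.68 + 146.92 = 2,794.60 thousand.
Unemployment rate = 146.92 / 2,794.60 = 5.26%.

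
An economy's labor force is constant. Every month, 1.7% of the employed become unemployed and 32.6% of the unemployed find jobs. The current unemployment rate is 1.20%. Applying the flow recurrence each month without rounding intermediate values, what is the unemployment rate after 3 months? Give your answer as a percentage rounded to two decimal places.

Unemployment rate after three months ≈ 3.89%.

With a fixed labor force, u_{t+1} = u_t + s·(1−u_t) − f·u_t = u_t·(1−s−f) + s.
Here 1−s−f = 0.657 and s = 0.017.
u_1 = 0.012000 × 0.657 + 0.017 = 0.024884.
u_2 = 0.024884 × 0.657 + 0.017 = 0.033349.
u_3 = 0.033349 × 0.657 + 0.017 = 0.038910.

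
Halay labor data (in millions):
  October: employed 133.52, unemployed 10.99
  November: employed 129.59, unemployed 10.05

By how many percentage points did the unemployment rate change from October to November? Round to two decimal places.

The unemployment rate changed by −0.41 percentage points.

October: labor force = 133.52 + 10.99 = 144.51; u = 10.99/144.51 = 7.61%.
November: labor force = 129.59 + 10.05 = 139.64; u = 10.05/139.64 = 7.20%.
Change = 7.20% − 7.61% = −0.41 pp.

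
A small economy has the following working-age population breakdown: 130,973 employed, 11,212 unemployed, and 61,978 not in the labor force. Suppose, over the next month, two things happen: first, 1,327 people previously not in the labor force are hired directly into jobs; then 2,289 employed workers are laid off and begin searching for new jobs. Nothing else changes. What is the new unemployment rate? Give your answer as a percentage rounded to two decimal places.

New unemployment rate ≈ 9.41%.

Initially, labor force = 130,973 + 11,212 = 142,185, so u = 11,212/142,185 = 7.89%.
After the first change, employed and labor force both rise by 1,327; unemployed unchanged → E = 132,300, U = 11,212, labor force = 143,512.
After the second change, employed falls and unemployed rises by 2,289; labor force unchanged → E = 130,011, U = 13,501, labor force = 143,512.
New unemployment rate = 13,501 / 143,512 = 9.41%.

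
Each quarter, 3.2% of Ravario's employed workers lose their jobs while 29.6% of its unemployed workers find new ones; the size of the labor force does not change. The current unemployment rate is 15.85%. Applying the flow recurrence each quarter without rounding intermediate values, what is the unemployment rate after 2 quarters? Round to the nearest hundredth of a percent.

Unemployment rate after two quarters ≈ 12.51%.

With a fixed labor force, u_{t+1} = u_t + s·(1−u_t) − f·u_t = u_t·(1−s−f) + s.
Here 1−s−f = 0.672 and s = 0.032.
u_1 = 0.158500 × 0.672 + 0.032 = 0.138512.
u_2 = 0.138512 × 0.672 + 0.032 = 0.125080.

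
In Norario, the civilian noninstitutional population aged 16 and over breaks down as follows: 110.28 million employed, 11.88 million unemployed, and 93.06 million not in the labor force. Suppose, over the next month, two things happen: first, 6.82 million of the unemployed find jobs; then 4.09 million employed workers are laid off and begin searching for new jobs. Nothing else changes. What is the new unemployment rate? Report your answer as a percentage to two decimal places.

Initially, labor force = 110.28 + 11.88 = 122.16 million, so u = 11.88/122.16 = 9.72%.
After the first change, unemployed falls and employed rises by 6.82; labor force unchanged → E = 117.10, U = 5.06, labor force = 122.16 million.
After the second change, employed falls and unemployed rises by 4.09; labor force unchanged → E = 113.01, U = 9.15, labor force = 122.16 million.
New unemployment rate = 9.15 / 122.16 = 7.49%.

New unemployment rate ≈ 7.49%.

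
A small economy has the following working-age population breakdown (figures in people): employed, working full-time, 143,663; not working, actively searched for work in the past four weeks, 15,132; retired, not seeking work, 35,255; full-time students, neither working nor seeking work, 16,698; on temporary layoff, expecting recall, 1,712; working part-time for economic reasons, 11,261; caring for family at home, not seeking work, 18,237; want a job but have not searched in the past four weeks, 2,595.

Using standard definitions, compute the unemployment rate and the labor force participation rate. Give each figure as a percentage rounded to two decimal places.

Unemployment rate ≈ 9.81%; labor force participation rate ≈ 70.24%.

Employed = 143,663 + 11,261 = 154,924 (anyone who worked, including part-time for economic reasons, counts as employed).
Unemployed = 15,132 + 1,712 = 16,844 (jobless and actively searching, or on temporary layoff).
Labor force = 154,924 + 16,844 = 171,768.
Not in labor force = 35,255 + 16,698 + 18,237 + 2,595 = 72,785 (those not working and not actively searching are outside the labor force — including those who want a job but have given up searching).
Civilian working-age population = 171,768 + 72,785 = 244,553.
Unemployment rate = 16,844 / 171,768 = 9.81%.
Labor force participation rate = 171,768 / 244,553 = 70.24%.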